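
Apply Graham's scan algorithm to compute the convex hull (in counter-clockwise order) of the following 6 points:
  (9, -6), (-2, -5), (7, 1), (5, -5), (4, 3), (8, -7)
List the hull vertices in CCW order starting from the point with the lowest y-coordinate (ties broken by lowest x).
Hull (CCW) = [(8, -7), (9, -6), (7, 1), (4, 3), (-2, -5)]

Graham scan procedure:
  1. Find the pivot p₀ = point with lowest y (tie → lowest x): (8, -7).
  2. Sort the remaining points by polar angle around p₀.
  3. Walk through sorted points, maintaining a stack; pop the top while the last three entries make a non-left turn (cross product ≤ 0).
  4. Final stack is the convex hull in CCW order: (8, -7), (9, -6), (7, 1), (4, 3), (-2, -5).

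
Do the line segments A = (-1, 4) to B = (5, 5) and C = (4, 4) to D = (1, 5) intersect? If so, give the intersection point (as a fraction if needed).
Yes; intersection at (7/3, 41/9) (t = 5/9 on AB, s = 5/9 on CD)

Parametrize AB as A + t(B − A) = (-1 + 6 t, 4 + 1 t) and CD as C + s(D − C) = (4 + -3 s, 4 + 1 s). Solve the linear system for (t, s). Determinant = -9 ≠ 0, so a unique intersection of the containing lines exists. Solution: t = 5/9, s = 5/9 — both in [0, 1], so the segments cross. Intersection point: (7/3, 41/9).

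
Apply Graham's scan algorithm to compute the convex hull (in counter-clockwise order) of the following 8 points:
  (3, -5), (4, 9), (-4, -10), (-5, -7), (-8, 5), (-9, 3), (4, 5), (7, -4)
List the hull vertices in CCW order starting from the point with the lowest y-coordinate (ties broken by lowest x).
Hull (CCW) = [(-4, -10), (7, -4), (4, 9), (-8, 5), (-9, 3)]

Graham scan procedure:
  1. Find the pivot p₀ = point with lowest y (tie → lowest x): (-4, -10).
  2. Sort the remaining points by polar angle around p₀.
  3. Walk through sorted points, maintaining a stack; pop the top while the last three entries make a non-left turn (cross product ≤ 0).
  4. Final stack is the convex hull in CCW order: (-4, -10), (7, -4), (4, 9), (-8, 5), (-9, 3).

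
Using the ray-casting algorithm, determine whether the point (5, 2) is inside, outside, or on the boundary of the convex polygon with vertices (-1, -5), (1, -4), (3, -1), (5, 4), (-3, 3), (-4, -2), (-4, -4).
The point (5, 2) lies strictly outside the polygon

Cast a horizontal ray to the right from the query point and count how many polygon edges it crosses (each edge strictly once or zero times, handled with the usual half-open convention). 
Parity of crossings → even ⇒ outside.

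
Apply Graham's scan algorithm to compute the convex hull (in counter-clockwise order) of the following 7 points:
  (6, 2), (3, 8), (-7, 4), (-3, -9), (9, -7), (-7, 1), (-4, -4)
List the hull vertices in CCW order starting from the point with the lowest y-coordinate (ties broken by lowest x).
Hull (CCW) = [(-3, -9), (9, -7), (6, 2), (3, 8), (-7, 4), (-7, 1)]

Graham scan procedure:
  1. Find the pivot p₀ = point with lowest y (tie → lowest x): (-3, -9).
  2. Sort the remaining points by polar angle around p₀.
  3. Walk through sorted points, maintaining a stack; pop the top while the last three entries make a non-left turn (cross product ≤ 0).
  4. Final stack is the convex hull in CCW order: (-3, -9), (9, -7), (6, 2), (3, 8), (-7, 4), (-7, 1).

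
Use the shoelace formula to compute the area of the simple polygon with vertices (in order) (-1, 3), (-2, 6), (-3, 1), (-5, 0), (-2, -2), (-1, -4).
Area = 15

Shoelace formula: Area = (1/2) |Σ_i (x_i · y_{i+1} − x_{i+1} · y_i)| (indices mod n). Compute each cross term:
  (-1)(6) − (-2)(3) = 0
  (-2)(1) − (-3)(6) = 16
  (-3)(0) − (-5)(1) = 5
  (-5)(-2) − (-2)(0) = 10
  (-2)(-4) − (-1)(-2) = 6
  (-1)(3) − (-1)(-4) = -7
Sum = 30, so (signed) Area = 30/2 = 15, |Area| = 15.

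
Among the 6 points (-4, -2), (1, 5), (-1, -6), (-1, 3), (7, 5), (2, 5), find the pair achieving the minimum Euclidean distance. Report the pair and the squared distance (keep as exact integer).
Pair = ((1, 5), (2, 5)); squared distance = 1

Compute all C(6, 2) = 15 pairwise squared distances (x_i − x_j)² + (y_i − y_j)². The minimum is 1, attained by the pair ((1, 5), (2, 5)).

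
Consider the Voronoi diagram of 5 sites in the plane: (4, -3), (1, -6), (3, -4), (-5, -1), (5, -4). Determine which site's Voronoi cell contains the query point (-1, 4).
Nearest site = (-5, -1)

The Voronoi cell of site s contains exactly those query points closer to s than to any other site. Compute squared distances from q = (-1, 4) to each site:
  (-5 − -1)² + (-1 − 4)² = 41
  (4 − -1)² + (-3 − 4)² = 74
  (3 − -1)² + (-4 − 4)² = 80
  (5 − -1)² + (-4 − 4)² = 100
  (1 − -1)² + (-6 − 4)² = 104
Minimum is attained by (-5, -1), so q lies in its Voronoi cell.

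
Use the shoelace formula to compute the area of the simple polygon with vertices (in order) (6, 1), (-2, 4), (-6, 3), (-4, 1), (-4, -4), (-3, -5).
Area = 105/2

Shoelace formula: Area = (1/2) |Σ_i (x_i · y_{i+1} − x_{i+1} · y_i)| (indices mod n). Compute each cross term:
  (6)(4) − (-2)(1) = 26
  (-2)(3) − (-6)(4) = 18
  (-6)(1) − (-4)(3) = 6
  (-4)(-4) − (-4)(1) = 20
  (-4)(-5) − (-3)(-4) = 8
  (-3)(1) − (6)(-5) = 27
Sum = 105, so (signed) Area = 105/2 = 105/2, |Area| = 105/2.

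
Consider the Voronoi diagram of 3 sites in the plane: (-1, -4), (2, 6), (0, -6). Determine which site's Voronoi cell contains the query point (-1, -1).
Nearest site = (-1, -4)

The Voronoi cell of site s contains exactly those query points closer to s than to any other site. Compute squared distances from q = (-1, -1) to each site:
  (-1 − -1)² + (-4 − -1)² = 9
  (0 − -1)² + (-6 − -1)² = 26
  (2 − -1)² + (6 − -1)² = 58
Minimum is attained by (-1, -4), so q lies in its Voronoi cell.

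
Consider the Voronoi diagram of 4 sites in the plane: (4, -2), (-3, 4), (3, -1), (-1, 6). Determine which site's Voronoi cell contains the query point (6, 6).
Nearest site = (-1, 6)

The Voronoi cell of site s contains exactly those query points closer to s than to any other site. Compute squared distances from q = (6, 6) to each site:
  (-1 − 6)² + (6 − 6)² = 49
  (3 − 6)² + (-1 − 6)² = 58
  (4 − 6)² + (-2 − 6)² = 68
  (-3 − 6)² + (4 − 6)² = 85
Minimum is attained by (-1, 6), so q lies in its Voronoi cell.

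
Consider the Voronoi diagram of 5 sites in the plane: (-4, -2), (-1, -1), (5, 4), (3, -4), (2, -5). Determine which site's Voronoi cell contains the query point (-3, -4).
Nearest site = (-4, -2)

The Voronoi cell of site s contains exactly those query points closer to s than to any other site. Compute squared distances from q = (-3, -4) to each site:
  (-4 − -3)² + (-2 − -4)² = 5
  (-1 − -3)² + (-1 − -4)² = 13
  (2 − -3)² + (-5 − -4)² = 26
  (3 − -3)² + (-4 − -4)² = 36
  (5 − -3)² + (4 − -4)² = 128
Minimum is attained by (-4, -2), so q lies in its Voronoi cell.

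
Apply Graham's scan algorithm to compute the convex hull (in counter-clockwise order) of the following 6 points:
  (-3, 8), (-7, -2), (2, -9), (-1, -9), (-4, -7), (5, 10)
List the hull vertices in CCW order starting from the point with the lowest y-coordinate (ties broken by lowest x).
Hull (CCW) = [(-1, -9), (2, -9), (5, 10), (-3, 8), (-7, -2), (-4, -7)]

Graham scan procedure:
  1. Find the pivot p₀ = point with lowest y (tie → lowest x): (-1, -9).
  2. Sort the remaining points by polar angle around p₀.
  3. Walk through sorted points, maintaining a stack; pop the top while the last three entries make a non-left turn (cross product ≤ 0).
  4. Final stack is the convex hull in CCW order: (-1, -9), (2, -9), (5, 10), (-3, 8), (-7, -2), (-4, -7).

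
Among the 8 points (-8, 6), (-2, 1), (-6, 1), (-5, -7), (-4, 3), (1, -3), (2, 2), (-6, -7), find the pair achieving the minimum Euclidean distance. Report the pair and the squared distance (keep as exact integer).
Pair = ((-5, -7), (-6, -7)); squared distance = 1

Compute all C(8, 2) = 28 pairwise squared distances (x_i − x_j)² + (y_i − y_j)². The minimum is 1, attained by the pair ((-5, -7), (-6, -7)).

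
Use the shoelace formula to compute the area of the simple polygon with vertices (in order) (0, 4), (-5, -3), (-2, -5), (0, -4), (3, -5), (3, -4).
Area = 37

Shoelace formula: Area = (1/2) |Σ_i (x_i · y_{i+1} − x_{i+1} · y_i)| (indices mod n). Compute each cross term:
  (0)(-3) − (-5)(4) = 20
  (-5)(-5) − (-2)(-3) = 19
  (-2)(-4) − (0)(-5) = 8
  (0)(-5) − (3)(-4) = 12
  (3)(-4) − (3)(-5) = 3
  (3)(4) − (0)(-4) = 12
Sum = 74, so (signed) Area = 74/2 = 37, |Area| = 37.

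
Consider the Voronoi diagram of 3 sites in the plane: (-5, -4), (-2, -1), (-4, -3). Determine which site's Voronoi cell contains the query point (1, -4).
Nearest site = (-2, -1)

The Voronoi cell of site s contains exactly those query points closer to s than to any other site. Compute squared distances from q = (1, -4) to each site:
  (-2 − 1)² + (-1 − -4)² = 18
  (-4 − 1)² + (-3 − -4)² = 26
  (-5 − 1)² + (-4 − -4)² = 36
Minimum is attained by (-2, -1), so q lies in its Voronoi cell.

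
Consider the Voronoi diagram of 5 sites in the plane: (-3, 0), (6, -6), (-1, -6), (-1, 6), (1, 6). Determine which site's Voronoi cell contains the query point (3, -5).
Nearest site = (6, -6)

The Voronoi cell of site s contains exactly those query points closer to s than to any other site. Compute squared distances from q = (3, -5) to each site:
  (6 − 3)² + (-6 − -5)² = 10
  (-1 − 3)² + (-6 − -5)² = 17
  (-3 − 3)² + (0 − -5)² = 61
  (1 − 3)² + (6 − -5)² = 125
  (-1 − 3)² + (6 − -5)² = 137
Minimum is attained by (6, -6), so q lies in its Voronoi cell.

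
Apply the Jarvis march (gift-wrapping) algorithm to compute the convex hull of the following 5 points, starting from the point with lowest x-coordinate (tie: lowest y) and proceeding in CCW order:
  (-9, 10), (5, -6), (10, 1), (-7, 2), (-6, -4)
Hull (CCW) = [(-9, 10), (-6, -4), (5, -6), (10, 1)]

Jarvis march: at each step, from the current hull vertex p, select the next vertex q as the point such that every other point lies strictly to the left of (or on) the directed line p → q. (Equivalently: for every other point r, the cross product (q − p) × (r − p) ≥ 0.)
Starting point (lowest x, tie lowest y): (-9, 10). Wrap until returning to start. Resulting hull: (-9, 10), (-6, -4), (5, -6), (10, 1).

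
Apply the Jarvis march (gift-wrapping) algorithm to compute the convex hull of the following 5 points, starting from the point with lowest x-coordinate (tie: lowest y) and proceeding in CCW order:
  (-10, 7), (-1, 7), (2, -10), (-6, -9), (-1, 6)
Hull (CCW) = [(-10, 7), (-6, -9), (2, -10), (-1, 7)]

Jarvis march: at each step, from the current hull vertex p, select the next vertex q as the point such that every other point lies strictly to the left of (or on) the directed line p → q. (Equivalently: for every other point r, the cross product (q − p) × (r − p) ≥ 0.)
Starting point (lowest x, tie lowest y): (-10, 7). Wrap until returning to start. Resulting hull: (-10, 7), (-6, -9), (2, -10), (-1, 7).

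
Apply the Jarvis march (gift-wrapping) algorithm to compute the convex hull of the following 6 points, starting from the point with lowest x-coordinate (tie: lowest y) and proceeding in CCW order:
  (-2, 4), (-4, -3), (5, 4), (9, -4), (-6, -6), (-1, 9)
Hull (CCW) = [(-6, -6), (9, -4), (5, 4), (-1, 9)]

Jarvis march: at each step, from the current hull vertex p, select the next vertex q as the point such that every other point lies strictly to the left of (or on) the directed line p → q. (Equivalently: for every other point r, the cross product (q − p) × (r − p) ≥ 0.)
Starting point (lowest x, tie lowest y): (-6, -6). Wrap until returning to start. Resulting hull: (-6, -6), (9, -4), (5, 4), (-1, 9).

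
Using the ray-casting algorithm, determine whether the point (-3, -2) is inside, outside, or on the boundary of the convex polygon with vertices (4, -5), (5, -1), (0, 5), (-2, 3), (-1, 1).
The point (-3, -2) lies strictly outside the polygon

Cast a horizontal ray to the right from the query point and count how many polygon edges it crosses (each edge strictly once or zero times, handled with the usual half-open convention). 
Parity of crossings → even ⇒ outside.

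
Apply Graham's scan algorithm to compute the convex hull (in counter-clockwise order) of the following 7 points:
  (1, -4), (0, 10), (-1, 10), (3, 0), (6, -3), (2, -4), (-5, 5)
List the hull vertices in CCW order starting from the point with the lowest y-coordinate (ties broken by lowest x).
Hull (CCW) = [(1, -4), (2, -4), (6, -3), (0, 10), (-1, 10), (-5, 5)]

Graham scan procedure:
  1. Find the pivot p₀ = point with lowest y (tie → lowest x): (1, -4).
  2. Sort the remaining points by polar angle around p₀.
  3. Walk through sorted points, maintaining a stack; pop the top while the last three entries make a non-left turn (cross product ≤ 0).
  4. Final stack is the convex hull in CCW order: (1, -4), (2, -4), (6, -3), (0, 10), (-1, 10), (-5, 5).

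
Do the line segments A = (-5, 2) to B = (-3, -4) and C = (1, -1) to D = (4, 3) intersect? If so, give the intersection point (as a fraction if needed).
No (intersection of containing lines falls outside at least one segment)

Parametrize and solve: t = 33/26, s = -15/13. At least one of these is outside [0, 1], so the segments do not intersect.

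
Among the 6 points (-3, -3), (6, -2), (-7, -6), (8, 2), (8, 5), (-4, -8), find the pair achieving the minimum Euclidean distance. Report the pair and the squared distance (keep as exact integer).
Pair = ((8, 2), (8, 5)); squared distance = 9

Compute all C(6, 2) = 15 pairwise squared distances (x_i − x_j)² + (y_i − y_j)². The minimum is 9, attained by the pair ((8, 2), (8, 5)).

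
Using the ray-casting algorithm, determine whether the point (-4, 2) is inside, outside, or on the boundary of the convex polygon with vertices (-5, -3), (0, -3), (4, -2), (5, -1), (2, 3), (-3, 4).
The point (-4, 2) lies strictly outside the polygon

Cast a horizontal ray to the right from the query point and count how many polygon edges it crosses (each edge strictly once or zero times, handled with the usual half-open convention). 
Parity of crossings → even ⇒ outside.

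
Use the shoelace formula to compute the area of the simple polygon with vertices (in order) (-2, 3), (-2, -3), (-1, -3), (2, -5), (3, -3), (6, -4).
Area = 51/2

Shoelace formula: Area = (1/2) |Σ_i (x_i · y_{i+1} − x_{i+1} · y_i)| (indices mod n). Compute each cross term:
  (-2)(-3) − (-2)(3) = 12
  (-2)(-3) − (-1)(-3) = 3
  (-1)(-5) − (2)(-3) = 11
  (2)(-3) − (3)(-5) = 9
  (3)(-4) − (6)(-3) = 6
  (6)(3) − (-2)(-4) = 10
Sum = 51, so (signed) Area = 51/2 = 51/2, |Area| = 51/2.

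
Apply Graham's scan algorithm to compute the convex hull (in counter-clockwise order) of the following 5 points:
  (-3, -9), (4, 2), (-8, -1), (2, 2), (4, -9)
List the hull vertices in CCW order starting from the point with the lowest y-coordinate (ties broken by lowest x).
Hull (CCW) = [(-3, -9), (4, -9), (4, 2), (2, 2), (-8, -1)]

Graham scan procedure:
  1. Find the pivot p₀ = point with lowest y (tie → lowest x): (-3, -9).
  2. Sort the remaining points by polar angle around p₀.
  3. Walk through sorted points, maintaining a stack; pop the top while the last three entries make a non-left turn (cross product ≤ 0).
  4. Final stack is the convex hull in CCW order: (-3, -9), (4, -9), (4, 2), (2, 2), (-8, -1).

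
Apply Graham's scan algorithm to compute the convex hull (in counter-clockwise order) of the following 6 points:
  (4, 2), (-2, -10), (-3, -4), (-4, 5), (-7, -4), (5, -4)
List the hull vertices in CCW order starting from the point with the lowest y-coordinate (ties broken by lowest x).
Hull (CCW) = [(-2, -10), (5, -4), (4, 2), (-4, 5), (-7, -4)]

Graham scan procedure:
  1. Find the pivot p₀ = point with lowest y (tie → lowest x): (-2, -10).
  2. Sort the remaining points by polar angle around p₀.
  3. Walk through sorted points, maintaining a stack; pop the top while the last three entries make a non-left turn (cross product ≤ 0).
  4. Final stack is the convex hull in CCW order: (-2, -10), (5, -4), (4, 2), (-4, 5), (-7, -4).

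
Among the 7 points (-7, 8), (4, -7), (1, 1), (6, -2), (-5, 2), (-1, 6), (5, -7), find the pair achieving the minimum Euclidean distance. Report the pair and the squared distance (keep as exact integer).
Pair = ((4, -7), (5, -7)); squared distance = 1

Compute all C(7, 2) = 21 pairwise squared distances (x_i − x_j)² + (y_i − y_j)². The minimum is 1, attained by the pair ((4, -7), (5, -7)).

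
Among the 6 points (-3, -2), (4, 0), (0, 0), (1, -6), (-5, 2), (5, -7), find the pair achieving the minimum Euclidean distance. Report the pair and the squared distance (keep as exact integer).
Pair = ((-3, -2), (0, 0)); squared distance = 13

Compute all C(6, 2) = 15 pairwise squared distances (x_i − x_j)² + (y_i − y_j)². The minimum is 13, attained by the pair ((-3, -2), (0, 0)).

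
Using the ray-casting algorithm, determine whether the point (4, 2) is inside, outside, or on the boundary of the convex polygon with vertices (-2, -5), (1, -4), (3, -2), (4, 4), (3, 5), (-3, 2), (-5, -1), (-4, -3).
The point (4, 2) lies strictly outside the polygon

Cast a horizontal ray to the right from the query point and count how many polygon edges it crosses (each edge strictly once or zero times, handled with the usual half-open convention). 
Parity of crossings → even ⇒ outside.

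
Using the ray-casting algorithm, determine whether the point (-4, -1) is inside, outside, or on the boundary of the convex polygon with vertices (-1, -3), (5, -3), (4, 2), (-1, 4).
The point (-4, -1) lies strictly outside the polygon

Cast a horizontal ray to the right from the query point and count how many polygon edges it crosses (each edge strictly once or zero times, handled with the usual half-open convention). 
Parity of crossings → even ⇒ outside.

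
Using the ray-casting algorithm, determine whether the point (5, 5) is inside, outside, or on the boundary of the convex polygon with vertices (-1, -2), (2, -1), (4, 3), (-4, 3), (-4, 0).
The point (5, 5) lies strictly outside the polygon

Cast a horizontal ray to the right from the query point and count how many polygon edges it crosses (each edge strictly once or zero times, handled with the usual half-open convention). 
Parity of crossings → even ⇒ outside.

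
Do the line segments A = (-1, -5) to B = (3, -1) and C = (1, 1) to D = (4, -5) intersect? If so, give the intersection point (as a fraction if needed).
Yes; intersection at (7/3, -5/3) (t = 5/6 on AB, s = 4/9 on CD)

Parametrize AB as A + t(B − A) = (-1 + 4 t, -5 + 4 t) and CD as C + s(D − C) = (1 + 3 s, 1 + -6 s). Solve the linear system for (t, s). Determinant = 36 ≠ 0, so a unique intersection of the containing lines exists. Solution: t = 5/6, s = 4/9 — both in [0, 1], so the segments cross. Intersection point: (7/3, -5/3).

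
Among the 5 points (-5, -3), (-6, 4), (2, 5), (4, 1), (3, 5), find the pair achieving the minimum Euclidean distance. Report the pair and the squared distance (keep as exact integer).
Pair = ((2, 5), (3, 5)); squared distance = 1

Compute all C(5, 2) = 10 pairwise squared distances (x_i − x_j)² + (y_i − y_j)². The minimum is 1, attained by the pair ((2, 5), (3, 5)).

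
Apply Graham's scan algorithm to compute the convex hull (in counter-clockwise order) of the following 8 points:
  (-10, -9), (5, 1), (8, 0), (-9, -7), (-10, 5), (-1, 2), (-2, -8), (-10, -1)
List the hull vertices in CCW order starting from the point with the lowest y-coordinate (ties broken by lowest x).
Hull (CCW) = [(-10, -9), (-2, -8), (8, 0), (5, 1), (-10, 5)]

Graham scan procedure:
  1. Find the pivot p₀ = point with lowest y (tie → lowest x): (-10, -9).
  2. Sort the remaining points by polar angle around p₀.
  3. Walk through sorted points, maintaining a stack; pop the top while the last three entries make a non-left turn (cross product ≤ 0).
  4. Final stack is the convex hull in CCW order: (-10, -9), (-2, -8), (8, 0), (5, 1), (-10, 5).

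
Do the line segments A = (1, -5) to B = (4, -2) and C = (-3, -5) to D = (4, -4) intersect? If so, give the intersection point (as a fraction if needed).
Yes; intersection at (5/3, -13/3) (t = 2/9 on AB, s = 2/3 on CD)

Parametrize AB as A + t(B − A) = (1 + 3 t, -5 + 3 t) and CD as C + s(D − C) = (-3 + 7 s, -5 + 1 s). Solve the linear system for (t, s). Determinant = 18 ≠ 0, so a unique intersection of the containing lines exists. Solution: t = 2/9, s = 2/3 — both in [0, 1], so the segments cross. Intersection point: (5/3, -13/3).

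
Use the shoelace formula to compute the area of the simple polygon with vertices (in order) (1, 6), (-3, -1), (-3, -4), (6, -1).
Area = 45

Shoelace formula: Area = (1/2) |Σ_i (x_i · y_{i+1} − x_{i+1} · y_i)| (indices mod n). Compute each cross term:
  (1)(-1) − (-3)(6) = 17
  (-3)(-4) − (-3)(-1) = 9
  (-3)(-1) − (6)(-4) = 27
  (6)(6) − (1)(-1) = 37
Sum = 90, so (signed) Area = 90/2 = 45, |Area| = 45.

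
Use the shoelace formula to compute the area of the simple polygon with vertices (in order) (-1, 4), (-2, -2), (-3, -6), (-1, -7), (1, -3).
Area = 21

Shoelace formula: Area = (1/2) |Σ_i (x_i · y_{i+1} − x_{i+1} · y_i)| (indices mod n). Compute each cross term:
  (-1)(-2) − (-2)(4) = 10
  (-2)(-6) − (-3)(-2) = 6
  (-3)(-7) − (-1)(-6) = 15
  (-1)(-3) − (1)(-7) = 10
  (1)(4) − (-1)(-3) = 1
Sum = 42, so (signed) Area = 42/2 = 21, |Area| = 21.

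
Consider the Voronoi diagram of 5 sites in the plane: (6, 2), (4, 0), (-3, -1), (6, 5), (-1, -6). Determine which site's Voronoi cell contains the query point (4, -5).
Nearest site = (4, 0)

The Voronoi cell of site s contains exactly those query points closer to s than to any other site. Compute squared distances from q = (4, -5) to each site:
  (4 − 4)² + (0 − -5)² = 25
  (-1 − 4)² + (-6 − -5)² = 26
  (6 − 4)² + (2 − -5)² = 53
  (-3 − 4)² + (-1 − -5)² = 65
  (6 − 4)² + (5 − -5)² = 104
Minimum is attained by (4, 0), so q lies in its Voronoi cell.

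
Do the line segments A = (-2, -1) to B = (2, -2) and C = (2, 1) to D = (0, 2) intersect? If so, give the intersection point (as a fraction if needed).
No (intersection of containing lines falls outside at least one segment)

Parametrize and solve: t = 4, s = -6. At least one of these is outside [0, 1], so the segments do not intersect.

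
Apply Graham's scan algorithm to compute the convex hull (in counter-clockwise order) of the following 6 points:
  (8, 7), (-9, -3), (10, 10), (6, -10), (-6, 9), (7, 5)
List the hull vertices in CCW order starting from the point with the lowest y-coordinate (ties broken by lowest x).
Hull (CCW) = [(6, -10), (10, 10), (-6, 9), (-9, -3)]

Graham scan procedure:
  1. Find the pivot p₀ = point with lowest y (tie → lowest x): (6, -10).
  2. Sort the remaining points by polar angle around p₀.
  3. Walk through sorted points, maintaining a stack; pop the top while the last three entries make a non-left turn (cross product ≤ 0).
  4. Final stack is the convex hull in CCW order: (6, -10), (10, 10), (-6, 9), (-9, -3).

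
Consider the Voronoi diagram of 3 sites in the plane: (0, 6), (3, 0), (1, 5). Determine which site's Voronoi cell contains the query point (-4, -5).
Nearest site = (3, 0)

The Voronoi cell of site s contains exactly those query points closer to s than to any other site. Compute squared distances from q = (-4, -5) to each site:
  (3 − -4)² + (0 − -5)² = 74
  (1 − -4)² + (5 − -5)² = 125
  (0 − -4)² + (6 − -5)² = 137
Minimum is attained by (3, 0), so q lies in its Voronoi cell.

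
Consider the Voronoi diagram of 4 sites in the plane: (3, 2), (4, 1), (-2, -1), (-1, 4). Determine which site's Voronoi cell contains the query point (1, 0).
Nearest site = (3, 2)

The Voronoi cell of site s contains exactly those query points closer to s than to any other site. Compute squared distances from q = (1, 0) to each site:
  (3 − 1)² + (2 − 0)² = 8
  (-2 − 1)² + (-1 − 0)² = 10
  (4 − 1)² + (1 − 0)² = 10
  (-1 − 1)² + (4 − 0)² = 20
Minimum is attained by (3, 2), so q lies in its Voronoi cell.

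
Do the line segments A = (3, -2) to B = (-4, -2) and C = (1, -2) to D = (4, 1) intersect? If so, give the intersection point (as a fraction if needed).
Yes; intersection at (1, -2) (t = 2/7 on AB, s = 0 on CD)

Parametrize AB as A + t(B − A) = (3 + -7 t, -2 + 0 t) and CD as C + s(D − C) = (1 + 3 s, -2 + 3 s). Solve the linear system for (t, s). Determinant = 21 ≠ 0, so a unique intersection of the containing lines exists. Solution: t = 2/7, s = 0 — both in [0, 1], so the segments cross. Intersection point: (1, -2).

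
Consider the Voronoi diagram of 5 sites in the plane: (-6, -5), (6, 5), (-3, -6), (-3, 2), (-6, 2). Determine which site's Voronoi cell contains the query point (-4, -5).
Nearest site = (-3, -6)

The Voronoi cell of site s contains exactly those query points closer to s than to any other site. Compute squared distances from q = (-4, -5) to each site:
  (-3 − -4)² + (-6 − -5)² = 2
  (-6 − -4)² + (-5 − -5)² = 4
  (-3 − -4)² + (2 − -5)² = 50
  (-6 − -4)² + (2 − -5)² = 53
  (6 − -4)² + (5 − -5)² = 200
Minimum is attained by (-3, -6), so q lies in its Voronoi cell.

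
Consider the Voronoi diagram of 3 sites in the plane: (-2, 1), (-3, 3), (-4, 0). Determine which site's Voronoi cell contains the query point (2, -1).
Nearest site = (-2, 1)

The Voronoi cell of site s contains exactly those query points closer to s than to any other site. Compute squared distances from q = (2, -1) to each site:
  (-2 − 2)² + (1 − -1)² = 20
  (-4 − 2)² + (0 − -1)² = 37
  (-3 − 2)² + (3 − -1)² = 41
Minimum is attained by (-2, 1), so q lies in its Voronoi cell.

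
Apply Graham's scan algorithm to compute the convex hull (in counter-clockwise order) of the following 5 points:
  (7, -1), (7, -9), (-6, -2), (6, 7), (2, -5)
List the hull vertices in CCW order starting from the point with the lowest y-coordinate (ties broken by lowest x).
Hull (CCW) = [(7, -9), (7, -1), (6, 7), (-6, -2)]

Graham scan procedure:
  1. Find the pivot p₀ = point with lowest y (tie → lowest x): (7, -9).
  2. Sort the remaining points by polar angle around p₀.
  3. Walk through sorted points, maintaining a stack; pop the top while the last three entries make a non-left turn (cross product ≤ 0).
  4. Final stack is the convex hull in CCW order: (7, -9), (7, -1), (6, 7), (-6, -2).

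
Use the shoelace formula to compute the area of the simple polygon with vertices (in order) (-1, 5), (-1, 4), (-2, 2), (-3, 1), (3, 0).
Area = 23/2

Shoelace formula: Area = (1/2) |Σ_i (x_i · y_{i+1} − x_{i+1} · y_i)| (indices mod n). Compute each cross term:
  (-1)(4) − (-1)(5) = 1
  (-1)(2) − (-2)(4) = 6
  (-2)(1) − (-3)(2) = 4
  (-3)(0) − (3)(1) = -3
  (3)(5) − (-1)(0) = 15
Sum = 23, so (signed) Area = 23/2 = 23/2, |Area| = 23/2.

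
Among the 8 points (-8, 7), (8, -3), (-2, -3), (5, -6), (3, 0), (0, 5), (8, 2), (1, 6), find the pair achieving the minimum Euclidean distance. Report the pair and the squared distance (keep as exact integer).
Pair = ((0, 5), (1, 6)); squared distance = 2

Compute all C(8, 2) = 28 pairwise squared distances (x_i − x_j)² + (y_i − y_j)². The minimum is 2, attained by the pair ((0, 5), (1, 6)).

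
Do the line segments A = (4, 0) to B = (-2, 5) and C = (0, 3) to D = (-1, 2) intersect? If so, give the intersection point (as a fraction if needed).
No (intersection of containing lines falls outside at least one segment)

Parametrize and solve: t = 7/11, s = -2/11. At least one of these is outside [0, 1], so the segments do not intersect.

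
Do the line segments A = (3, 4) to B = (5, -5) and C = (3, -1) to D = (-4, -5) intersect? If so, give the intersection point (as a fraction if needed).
No (intersection of containing lines falls outside at least one segment)

Parametrize and solve: t = 35/71, s = -10/71. At least one of these is outside [0, 1], so the segments do not intersect.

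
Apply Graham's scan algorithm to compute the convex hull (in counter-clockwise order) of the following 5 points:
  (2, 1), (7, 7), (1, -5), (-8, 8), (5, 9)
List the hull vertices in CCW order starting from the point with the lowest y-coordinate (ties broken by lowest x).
Hull (CCW) = [(1, -5), (7, 7), (5, 9), (-8, 8)]

Graham scan procedure:
  1. Find the pivot p₀ = point with lowest y (tie → lowest x): (1, -5).
  2. Sort the remaining points by polar angle around p₀.
  3. Walk through sorted points, maintaining a stack; pop the top while the last three entries make a non-left turn (cross product ≤ 0).
  4. Final stack is the convex hull in CCW order: (1, -5), (7, 7), (5, 9), (-8, 8).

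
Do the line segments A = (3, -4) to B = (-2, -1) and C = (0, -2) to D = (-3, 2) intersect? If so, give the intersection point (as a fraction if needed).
No (intersection of containing lines falls outside at least one segment)

Parametrize and solve: t = 6/11, s = -1/11. At least one of these is outside [0, 1], so the segments do not intersect.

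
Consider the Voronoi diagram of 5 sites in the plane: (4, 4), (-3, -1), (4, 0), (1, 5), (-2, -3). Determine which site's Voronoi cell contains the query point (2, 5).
Nearest site = (1, 5)

The Voronoi cell of site s contains exactly those query points closer to s than to any other site. Compute squared distances from q = (2, 5) to each site:
  (1 − 2)² + (5 − 5)² = 1
  (4 − 2)² + (4 − 5)² = 5
  (4 − 2)² + (0 − 5)² = 29
  (-3 − 2)² + (-1 − 5)² = 61
  (-2 − 2)² + (-3 − 5)² = 80
Minimum is attained by (1, 5), so q lies in its Voronoi cell.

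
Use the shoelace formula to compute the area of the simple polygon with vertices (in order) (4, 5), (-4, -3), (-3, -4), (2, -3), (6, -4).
Area = 44

Shoelace formula: Area = (1/2) |Σ_i (x_i · y_{i+1} − x_{i+1} · y_i)| (indices mod n). Compute each cross term:
  (4)(-3) − (-4)(5) = 8
  (-4)(-4) − (-3)(-3) = 7
  (-3)(-3) − (2)(-4) = 17
  (2)(-4) − (6)(-3) = 10
  (6)(5) − (4)(-4) = 46
Sum = 88, so (signed) Area = 88/2 = 44, |Area| = 44.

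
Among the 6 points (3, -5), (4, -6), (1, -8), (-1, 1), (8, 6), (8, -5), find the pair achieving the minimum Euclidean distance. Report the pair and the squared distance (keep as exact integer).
Pair = ((3, -5), (4, -6)); squared distance = 2

Compute all C(6, 2) = 15 pairwise squared distances (x_i − x_j)² + (y_i − y_j)². The minimum is 2, attained by the pair ((3, -5), (4, -6)).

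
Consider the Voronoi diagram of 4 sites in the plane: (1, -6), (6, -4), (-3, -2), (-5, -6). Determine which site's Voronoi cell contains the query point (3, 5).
Nearest site = (-3, -2)

The Voronoi cell of site s contains exactly those query points closer to s than to any other site. Compute squared distances from q = (3, 5) to each site:
  (-3 − 3)² + (-2 − 5)² = 85
  (6 − 3)² + (-4 − 5)² = 90
  (1 − 3)² + (-6 − 5)² = 125
  (-5 − 3)² + (-6 − 5)² = 185
Minimum is attained by (-3, -2), so q lies in its Voronoi cell.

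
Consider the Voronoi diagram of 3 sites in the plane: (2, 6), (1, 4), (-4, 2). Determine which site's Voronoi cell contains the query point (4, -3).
Nearest site = (1, 4)

The Voronoi cell of site s contains exactly those query points closer to s than to any other site. Compute squared distances from q = (4, -3) to each site:
  (1 − 4)² + (4 − -3)² = 58
  (2 − 4)² + (6 − -3)² = 85
  (-4 − 4)² + (2 − -3)² = 89
Minimum is attained by (1, 4), so q lies in its Voronoi cell.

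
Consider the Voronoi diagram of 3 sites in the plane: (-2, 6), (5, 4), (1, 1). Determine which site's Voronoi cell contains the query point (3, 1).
Nearest site = (1, 1)

The Voronoi cell of site s contains exactly those query points closer to s than to any other site. Compute squared distances from q = (3, 1) to each site:
  (1 − 3)² + (1 − 1)² = 4
  (5 − 3)² + (4 − 1)² = 13
  (-2 − 3)² + (6 − 1)² = 50
Minimum is attained by (1, 1), so q lies in its Voronoi cell.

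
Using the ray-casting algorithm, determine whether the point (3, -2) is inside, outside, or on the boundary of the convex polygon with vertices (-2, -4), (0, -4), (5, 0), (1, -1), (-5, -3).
The point (3, -2) lies strictly outside the polygon

Cast a horizontal ray to the right from the query point and count how many polygon edges it crosses (each edge strictly once or zero times, handled with the usual half-open convention). 
Parity of crossings → even ⇒ outside.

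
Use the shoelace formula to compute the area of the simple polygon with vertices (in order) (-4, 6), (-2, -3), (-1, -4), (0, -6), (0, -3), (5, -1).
Area = 38

Shoelace formula: Area = (1/2) |Σ_i (x_i · y_{i+1} − x_{i+1} · y_i)| (indices mod n). Compute each cross term:
  (-4)(-3) − (-2)(6) = 24
  (-2)(-4) − (-1)(-3) = 5
  (-1)(-6) − (0)(-4) = 6
  (0)(-3) − (0)(-6) = 0
  (0)(-1) − (5)(-3) = 15
  (5)(6) − (-4)(-1) = 26
Sum = 76, so (signed) Area = 76/2 = 38, |Area| = 38.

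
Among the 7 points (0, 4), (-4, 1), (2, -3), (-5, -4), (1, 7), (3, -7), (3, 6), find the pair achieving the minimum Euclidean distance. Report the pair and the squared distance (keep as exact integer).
Pair = ((1, 7), (3, 6)); squared distance = 5

Compute all C(7, 2) = 21 pairwise squared distances (x_i − x_j)² + (y_i − y_j)². The minimum is 5, attained by the pair ((1, 7), (3, 6)).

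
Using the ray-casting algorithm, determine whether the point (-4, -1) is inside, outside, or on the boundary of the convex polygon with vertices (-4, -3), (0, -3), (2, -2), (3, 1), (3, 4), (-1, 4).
The point (-4, -1) lies strictly outside the polygon

Cast a horizontal ray to the right from the query point and count how many polygon edges it crosses (each edge strictly once or zero times, handled with the usual half-open convention). 
Parity of crossings → even ⇒ outside.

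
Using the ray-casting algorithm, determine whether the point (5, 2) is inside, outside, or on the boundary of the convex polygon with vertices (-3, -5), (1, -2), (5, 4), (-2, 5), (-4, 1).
The point (5, 2) lies strictly outside the polygon

Cast a horizontal ray to the right from the query point and count how many polygon edges it crosses (each edge strictly once or zero times, handled with the usual half-open convention). 
Parity of crossings → even ⇒ outside.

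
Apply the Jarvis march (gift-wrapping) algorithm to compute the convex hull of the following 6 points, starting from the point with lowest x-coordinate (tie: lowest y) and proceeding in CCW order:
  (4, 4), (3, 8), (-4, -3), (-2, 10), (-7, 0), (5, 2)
Hull (CCW) = [(-7, 0), (-4, -3), (5, 2), (3, 8), (-2, 10)]

Jarvis march: at each step, from the current hull vertex p, select the next vertex q as the point such that every other point lies strictly to the left of (or on) the directed line p → q. (Equivalently: for every other point r, the cross product (q − p) × (r − p) ≥ 0.)
Starting point (lowest x, tie lowest y): (-7, 0). Wrap until returning to start. Resulting hull: (-7, 0), (-4, -3), (5, 2), (3, 8), (-2, 10).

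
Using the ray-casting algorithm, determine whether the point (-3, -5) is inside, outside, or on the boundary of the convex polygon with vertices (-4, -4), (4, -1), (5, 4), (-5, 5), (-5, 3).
The point (-3, -5) lies strictly outside the polygon

Cast a horizontal ray to the right from the query point and count how many polygon edges it crosses (each edge strictly once or zero times, handled with the usual half-open convention). 
Parity of crossings → even ⇒ outside.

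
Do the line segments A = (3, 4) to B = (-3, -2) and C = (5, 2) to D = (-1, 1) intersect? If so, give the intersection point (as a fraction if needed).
Yes; intersection at (1/5, 6/5) (t = 7/15 on AB, s = 4/5 on CD)

Parametrize AB as A + t(B − A) = (3 + -6 t, 4 + -6 t) and CD as C + s(D − C) = (5 + -6 s, 2 + -1 s). Solve the linear system for (t, s). Determinant = 30 ≠ 0, so a unique intersection of the containing lines exists. Solution: t = 7/15, s = 4/5 — both in [0, 1], so the segments cross. Intersection point: (1/5, 6/5).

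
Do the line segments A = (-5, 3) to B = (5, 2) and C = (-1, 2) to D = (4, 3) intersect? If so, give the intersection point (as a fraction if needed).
Yes; intersection at (1, 12/5) (t = 3/5 on AB, s = 2/5 on CD)

Parametrize AB as A + t(B − A) = (-5 + 10 t, 3 + -1 t) and CD as C + s(D − C) = (-1 + 5 s, 2 + 1 s). Solve the linear system for (t, s). Determinant = -15 ≠ 0, so a unique intersection of the containing lines exists. Solution: t = 3/5, s = 2/5 — both in [0, 1], so the segments cross. Intersection point: (1, 12/5).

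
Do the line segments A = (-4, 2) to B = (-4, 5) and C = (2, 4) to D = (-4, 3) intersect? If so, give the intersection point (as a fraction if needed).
Yes; intersection at (-4, 3) (t = 1/3 on AB, s = 1 on CD)

Parametrize AB as A + t(B − A) = (-4 + 0 t, 2 + 3 t) and CD as C + s(D − C) = (2 + -6 s, 4 + -1 s). Solve the linear system for (t, s). Determinant = -18 ≠ 0, so a unique intersection of the containing lines exists. Solution: t = 1/3, s = 1 — both in [0, 1], so the segments cross. Intersection point: (-4, 3).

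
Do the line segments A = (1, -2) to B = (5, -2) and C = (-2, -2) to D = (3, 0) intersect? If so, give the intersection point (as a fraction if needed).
No (intersection of containing lines falls outside at least one segment)

Parametrize and solve: t = -3/4, s = 0. At least one of these is outside [0, 1], so the segments do not intersect.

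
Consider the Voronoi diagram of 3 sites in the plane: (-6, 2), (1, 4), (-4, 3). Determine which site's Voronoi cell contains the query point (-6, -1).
Nearest site = (-6, 2)

The Voronoi cell of site s contains exactly those query points closer to s than to any other site. Compute squared distances from q = (-6, -1) to each site:
  (-6 − -6)² + (2 − -1)² = 9
  (-4 − -6)² + (3 − -1)² = 20
  (1 − -6)² + (4 − -1)² = 74
Minimum is attained by (-6, 2), so q lies in its Voronoi cell.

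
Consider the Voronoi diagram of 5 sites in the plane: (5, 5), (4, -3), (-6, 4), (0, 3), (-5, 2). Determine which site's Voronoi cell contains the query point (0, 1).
Nearest site = (0, 3)

The Voronoi cell of site s contains exactly those query points closer to s than to any other site. Compute squared distances from q = (0, 1) to each site:
  (0 − 0)² + (3 − 1)² = 4
  (-5 − 0)² + (2 − 1)² = 26
  (4 − 0)² + (-3 − 1)² = 32
  (5 − 0)² + (5 − 1)² = 41
  (-6 − 0)² + (4 − 1)² = 45
Minimum is attained by (0, 3), so q lies in its Voronoi cell.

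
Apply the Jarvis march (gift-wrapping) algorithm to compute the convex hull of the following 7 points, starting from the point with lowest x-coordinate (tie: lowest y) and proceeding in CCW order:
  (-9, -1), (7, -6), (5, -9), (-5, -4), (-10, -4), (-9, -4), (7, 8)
Hull (CCW) = [(-10, -4), (5, -9), (7, -6), (7, 8), (-9, -1)]

Jarvis march: at each step, from the current hull vertex p, select the next vertex q as the point such that every other point lies strictly to the left of (or on) the directed line p → q. (Equivalently: for every other point r, the cross product (q − p) × (r − p) ≥ 0.)
Starting point (lowest x, tie lowest y): (-10, -4). Wrap until returning to start. Resulting hull: (-10, -4), (5, -9), (7, -6), (7, 8), (-9, -1).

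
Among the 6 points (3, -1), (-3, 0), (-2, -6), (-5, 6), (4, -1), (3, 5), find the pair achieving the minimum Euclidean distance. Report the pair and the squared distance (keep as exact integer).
Pair = ((3, -1), (4, -1)); squared distance = 1

Compute all C(6, 2) = 15 pairwise squared distances (x_i − x_j)² + (y_i − y_j)². The minimum is 1, attained by the pair ((3, -1), (4, -1)).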